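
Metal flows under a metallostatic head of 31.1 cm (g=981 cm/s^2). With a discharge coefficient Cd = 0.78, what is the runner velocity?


Formula: v = Cd * sqrt(2 * g * h)  (Torricelli with discharge coefficient)
2*g*h = 2 * 981 * 31.1 = 61018.2 cm^2/s^2
sqrt(61018.2) = 247.01862 cm/s
v = 0.78 * 247.01862 = 192.6745 cm/s


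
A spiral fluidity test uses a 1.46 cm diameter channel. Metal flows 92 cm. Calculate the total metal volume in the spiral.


Formula: V = pi * (d/2)^2 * L  (cylinder volume)
Radius = 1.46/2 = 0.73 cm
V = pi * 0.73^2 * 92 = 154.0222 cm^3

Final answer: 154.0222 cm^3


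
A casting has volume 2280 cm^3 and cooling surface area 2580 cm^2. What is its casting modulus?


Formula: Casting Modulus M = V / A
M = 2280 cm^3 / 2580 cm^2 = 0.8837 cm

Answer: 0.8837 cm


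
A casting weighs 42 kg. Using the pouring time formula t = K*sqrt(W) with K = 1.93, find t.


Formula: t = K * sqrt(W)
sqrt(W) = sqrt(42) = 6.48074
t = 1.93 * 6.48074 = 12.5078 s

Final answer: 12.5078 s


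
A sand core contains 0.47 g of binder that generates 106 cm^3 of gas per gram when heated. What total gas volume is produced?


Formula: V_gas = W_binder * gas_evolution_rate
V = 0.47 g * 106 cm^3/g = 49.8200 cm^3

Final answer: 49.8200 cm^3


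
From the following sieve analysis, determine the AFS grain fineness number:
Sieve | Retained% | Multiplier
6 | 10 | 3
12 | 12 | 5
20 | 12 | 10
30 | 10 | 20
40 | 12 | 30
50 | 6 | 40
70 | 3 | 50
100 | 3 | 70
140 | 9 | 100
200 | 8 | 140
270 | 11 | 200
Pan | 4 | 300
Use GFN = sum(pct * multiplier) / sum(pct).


Formula: GFN = sum(pct * multiplier) / sum(pct)
sum(pct * multiplier) = 6790
sum(pct) = 100
GFN = 6790 / 100 = 67.90

67.90


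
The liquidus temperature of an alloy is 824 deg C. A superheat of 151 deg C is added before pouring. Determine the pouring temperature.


Formula: T_pour = T_melt + Superheat
T_pour = 824 + 151 = 975 deg C


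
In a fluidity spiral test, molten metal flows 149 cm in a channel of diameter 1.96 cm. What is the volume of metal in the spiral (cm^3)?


Formula: V = pi * (d/2)^2 * L  (cylinder volume)
Radius = 1.96/2 = 0.98 cm
V = pi * 0.98^2 * 149 = 449.5607 cm^3

Final answer: 449.5607 cm^3


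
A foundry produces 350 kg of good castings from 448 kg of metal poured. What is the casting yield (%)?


Formula: Casting Yield = (W_good / W_total) * 100
Yield = (350 kg / 448 kg) * 100 = 78.1250%

Answer: 78.1250%


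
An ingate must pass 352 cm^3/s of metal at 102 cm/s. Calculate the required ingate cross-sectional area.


Formula: A_ingate = Q / v  (continuity equation)
A = 352 cm^3/s / 102 cm/s = 3.4510 cm^2

Final answer: 3.4510 cm^2


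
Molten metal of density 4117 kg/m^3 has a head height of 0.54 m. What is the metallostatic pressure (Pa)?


Formula: P = rho * g * h
rho * g = 4117 * 9.81 = 40387.77 N/m^3
P = 40387.77 * 0.54 = 21809.3958 Pa

21809.3958 Pa


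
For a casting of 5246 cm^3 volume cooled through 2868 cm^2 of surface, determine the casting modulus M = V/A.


Formula: Casting Modulus M = V / A
M = 5246 cm^3 / 2868 cm^2 = 1.8291 cm

Answer: 1.8291 cm


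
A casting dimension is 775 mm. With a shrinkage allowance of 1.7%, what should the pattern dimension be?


Formula: L_pattern = L_casting * (1 + shrinkage_rate/100)
Shrinkage factor = 1 + 1.7/100 = 1.017
L_pattern = 775 mm * 1.017 = 788.1750 mm

Final answer: 788.1750 mm


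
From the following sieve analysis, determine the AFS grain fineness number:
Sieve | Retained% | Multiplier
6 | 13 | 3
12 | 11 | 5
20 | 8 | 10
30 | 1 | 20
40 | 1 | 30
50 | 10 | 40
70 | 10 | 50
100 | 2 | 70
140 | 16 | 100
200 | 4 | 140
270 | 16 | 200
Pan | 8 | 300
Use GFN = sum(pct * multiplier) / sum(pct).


Formula: GFN = sum(pct * multiplier) / sum(pct)
sum(pct * multiplier) = 9024
sum(pct) = 100
GFN = 9024 / 100 = 90.24

Final answer: 90.24


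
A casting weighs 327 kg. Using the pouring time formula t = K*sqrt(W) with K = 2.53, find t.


Formula: t = K * sqrt(W)
sqrt(W) = sqrt(327) = 18.08314
t = 2.53 * 18.08314 = 45.7503 s

45.7503 s


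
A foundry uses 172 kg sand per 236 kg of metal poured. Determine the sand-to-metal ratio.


Formula: Sand-to-Metal Ratio = W_sand / W_metal
Ratio = 172 kg / 236 kg = 0.7288

Final answer: 0.7288


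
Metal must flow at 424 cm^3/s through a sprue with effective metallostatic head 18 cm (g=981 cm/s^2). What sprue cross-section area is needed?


Formula: v = sqrt(2*g*h), A = Q/v
Velocity: v = sqrt(2 * 981 * 18) = sqrt(35316) = 187.9255 cm/s
Sprue area: A = Q / v = 424 / 187.9255 = 2.2562 cm^2


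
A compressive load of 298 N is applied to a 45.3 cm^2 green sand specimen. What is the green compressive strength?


Formula: Compressive Strength = Force / Area
Strength = 298 N / 45.3 cm^2 = 6.5784 N/cm^2

Answer: 6.5784 N/cm^2


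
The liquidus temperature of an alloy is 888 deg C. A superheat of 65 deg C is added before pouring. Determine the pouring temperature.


Formula: T_pour = T_melt + Superheat
T_pour = 888 + 65 = 953 deg C

Final answer: 953 deg C


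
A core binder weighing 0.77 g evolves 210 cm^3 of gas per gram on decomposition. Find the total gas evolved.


Formula: V_gas = W_binder * gas_evolution_rate
V = 0.77 g * 210 cm^3/g = 161.7000 cm^3

Answer: 161.7000 cm^3


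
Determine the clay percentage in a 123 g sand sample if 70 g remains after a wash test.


Formula: Clay% = (W_total - W_washed) / W_total * 100
Clay mass = 123 - 70 = 53 g
Clay% = 53 / 123 * 100 = 43.0894%

Answer: 43.0894%


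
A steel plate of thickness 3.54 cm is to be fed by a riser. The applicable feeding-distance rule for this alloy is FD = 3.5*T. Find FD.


Formula: FD = 3.5 * T  (riser feeding-distance rule)
FD = 3.5 * 3.54 cm = 12.3900 cm


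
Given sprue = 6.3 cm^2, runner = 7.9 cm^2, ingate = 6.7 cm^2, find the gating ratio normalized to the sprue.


Sprue:Runner:Ingate = 1 : 7.9/6.3 : 6.7/6.3 = 1:1.25:1.06

Final answer: 1:1.25:1.06


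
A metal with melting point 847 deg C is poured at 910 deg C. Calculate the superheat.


Formula: Superheat = T_pour - T_melt
Superheat = 910 - 847 = 63 deg C


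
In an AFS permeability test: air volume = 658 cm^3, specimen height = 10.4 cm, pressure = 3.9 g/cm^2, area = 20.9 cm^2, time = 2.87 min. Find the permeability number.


Formula: Permeability Number P = (V * H) / (p * A * t)
Numerator: V * H = 658 * 10.4 = 6843.2
Denominator: p * A * t = 3.9 * 20.9 * 2.87 = 233.9337
P = 6843.2 / 233.9337 = 29.2527

Final answer: 29.2527


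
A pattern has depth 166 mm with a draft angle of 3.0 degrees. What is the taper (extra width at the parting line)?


Formula: taper = depth * tan(draft_angle)
tan(3.0 deg) = 0.0524078
taper = 166 mm * 0.0524078 = 8.6997 mm

Final answer: 8.6997 mm


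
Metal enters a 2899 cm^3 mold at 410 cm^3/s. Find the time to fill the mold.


Formula: t_fill = V_mold / Q_flow
t = 2899 cm^3 / 410 cm^3/s = 7.0707 s

7.0707 s


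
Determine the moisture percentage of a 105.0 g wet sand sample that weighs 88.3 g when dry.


Formula: MC = (W_wet - W_dry) / W_wet * 100
Water mass = 105.0 - 88.3 = 16.7 g
MC = 16.7 / 105.0 * 100 = 15.9048%

15.9048%


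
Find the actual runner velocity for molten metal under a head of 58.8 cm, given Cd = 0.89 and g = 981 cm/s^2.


Formula: v = Cd * sqrt(2 * g * h)  (Torricelli with discharge coefficient)
2*g*h = 2 * 981 * 58.8 = 115365.6 cm^2/s^2
sqrt(115365.6) = 339.65512 cm/s
v = 0.89 * 339.65512 = 302.2931 cm/s

302.2931 cm/s


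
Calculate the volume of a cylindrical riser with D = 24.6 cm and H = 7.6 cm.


Formula: V = pi * (D/2)^2 * H  (cylinder volume)
Radius = D/2 = 24.6/2 = 12.3 cm
V = pi * 12.3^2 * 7.6 = 3612.2158 cm^3

Answer: 3612.2158 cm^3


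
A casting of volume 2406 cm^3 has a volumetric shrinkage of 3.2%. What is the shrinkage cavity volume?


Formula: V_shrink = V_casting * shrinkage_pct / 100
V_shrink = 2406 cm^3 * 3.2 / 100 = 76.9920 cm^3

Answer: 76.9920 cm^3


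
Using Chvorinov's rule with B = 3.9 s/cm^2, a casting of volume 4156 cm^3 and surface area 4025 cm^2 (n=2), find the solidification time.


Formula: t_s = B * (V/A)^n  (Chvorinov's rule, n=2)
Modulus M = V/A = 4156/4025 = 1.032547 cm
M^2 = 1.032547^2 = 1.066153 cm^2
t_s = 3.9 * 1.066153 = 4.1580 s


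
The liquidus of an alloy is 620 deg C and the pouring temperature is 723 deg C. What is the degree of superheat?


Formula: Superheat = T_pour - T_melt
Superheat = 723 - 620 = 103 deg C

103 deg C


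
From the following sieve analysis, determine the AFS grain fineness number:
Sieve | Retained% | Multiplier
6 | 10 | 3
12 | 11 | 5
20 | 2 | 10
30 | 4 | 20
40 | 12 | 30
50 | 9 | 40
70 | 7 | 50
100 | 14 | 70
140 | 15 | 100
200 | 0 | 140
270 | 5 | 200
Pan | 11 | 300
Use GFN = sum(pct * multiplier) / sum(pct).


Formula: GFN = sum(pct * multiplier) / sum(pct)
sum(pct * multiplier) = 8035
sum(pct) = 100
GFN = 8035 / 100 = 80.35

Answer: 80.35


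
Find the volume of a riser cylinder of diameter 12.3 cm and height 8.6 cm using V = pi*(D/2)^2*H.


Formula: V = pi * (D/2)^2 * H  (cylinder volume)
Radius = D/2 = 12.3/2 = 6.15 cm
V = pi * 6.15^2 * 8.6 = 1021.8768 cm^3

Answer: 1021.8768 cm^3


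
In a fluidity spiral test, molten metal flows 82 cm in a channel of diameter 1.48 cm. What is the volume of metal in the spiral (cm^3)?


Formula: V = pi * (d/2)^2 * L  (cylinder volume)
Radius = 1.48/2 = 0.74 cm
V = pi * 0.74^2 * 82 = 141.0676 cm^3

Final answer: 141.0676 cm^3


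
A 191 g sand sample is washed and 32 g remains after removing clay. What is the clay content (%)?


Formula: Clay% = (W_total - W_washed) / W_total * 100
Clay mass = 191 - 32 = 159 g
Clay% = 159 / 191 * 100 = 83.2461%

Answer: 83.2461%


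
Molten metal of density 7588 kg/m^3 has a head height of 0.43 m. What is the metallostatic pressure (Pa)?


Formula: P = rho * g * h
rho * g = 7588 * 9.81 = 74438.28 N/m^3
P = 74438.28 * 0.43 = 32008.4604 Pa

Answer: 32008.4604 Pa


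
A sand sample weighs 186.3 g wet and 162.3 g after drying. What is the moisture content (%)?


Formula: MC = (W_wet - W_dry) / W_wet * 100
Water mass = 186.3 - 162.3 = 24.0 g
MC = 24.0 / 186.3 * 100 = 12.8824%

Answer: 12.8824%


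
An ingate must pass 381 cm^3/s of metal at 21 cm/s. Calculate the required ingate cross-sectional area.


Formula: A_ingate = Q / v  (continuity equation)
A = 381 cm^3/s / 21 cm/s = 18.1429 cm^2

Final answer: 18.1429 cm^2


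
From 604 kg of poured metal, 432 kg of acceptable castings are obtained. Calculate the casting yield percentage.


Formula: Casting Yield = (W_good / W_total) * 100
Yield = (432 kg / 604 kg) * 100 = 71.5232%

Final answer: 71.5232%


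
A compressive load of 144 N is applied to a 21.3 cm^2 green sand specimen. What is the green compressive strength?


Formula: Compressive Strength = Force / Area
Strength = 144 N / 21.3 cm^2 = 6.7606 N/cm^2

6.7606 N/cm^2


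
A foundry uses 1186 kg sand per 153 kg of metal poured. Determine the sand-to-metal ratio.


Formula: Sand-to-Metal Ratio = W_sand / W_metal
Ratio = 1186 kg / 153 kg = 7.7516


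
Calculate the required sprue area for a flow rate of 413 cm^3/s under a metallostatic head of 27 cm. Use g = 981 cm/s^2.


Formula: v = sqrt(2*g*h), A = Q/v
Velocity: v = sqrt(2 * 981 * 27) = sqrt(52974) = 230.1608 cm/s
Sprue area: A = Q / v = 413 / 230.1608 = 1.7944 cm^2


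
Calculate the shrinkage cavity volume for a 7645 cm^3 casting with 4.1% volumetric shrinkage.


Formula: V_shrink = V_casting * shrinkage_pct / 100
V_shrink = 7645 cm^3 * 4.1 / 100 = 313.4450 cm^3

Final answer: 313.4450 cm^3


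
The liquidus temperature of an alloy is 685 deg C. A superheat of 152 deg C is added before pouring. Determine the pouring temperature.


Formula: T_pour = T_melt + Superheat
T_pour = 685 + 152 = 837 deg C


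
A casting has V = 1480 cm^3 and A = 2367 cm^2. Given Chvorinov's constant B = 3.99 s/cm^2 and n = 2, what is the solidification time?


Formula: t_s = B * (V/A)^n  (Chvorinov's rule, n=2)
Modulus M = V/A = 1480/2367 = 0.625264 cm
M^2 = 0.625264^2 = 0.390955 cm^2
t_s = 3.99 * 0.390955 = 1.5599 s

1.5599 s


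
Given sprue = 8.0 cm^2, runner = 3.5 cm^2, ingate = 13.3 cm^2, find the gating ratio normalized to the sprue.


Sprue:Runner:Ingate = 1 : 3.5/8.0 : 13.3/8.0 = 1:0.44:1.66

Answer: 1:0.44:1.66


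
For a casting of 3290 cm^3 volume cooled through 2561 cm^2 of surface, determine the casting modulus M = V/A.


Formula: Casting Modulus M = V / A
M = 3290 cm^3 / 2561 cm^2 = 1.2847 cm


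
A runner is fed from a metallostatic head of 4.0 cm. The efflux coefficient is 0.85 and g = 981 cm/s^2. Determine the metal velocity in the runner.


Formula: v = Cd * sqrt(2 * g * h)  (Torricelli with discharge coefficient)
2*g*h = 2 * 981 * 4.0 = 7848.0 cm^2/s^2
sqrt(7848.0) = 88.58894 cm/s
v = 0.85 * 88.58894 = 75.3006 cm/s


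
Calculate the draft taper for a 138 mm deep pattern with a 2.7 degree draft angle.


Formula: taper = depth * tan(draft_angle)
tan(2.7 deg) = 0.0471588
taper = 138 mm * 0.0471588 = 6.5079 mm

6.5079 mm


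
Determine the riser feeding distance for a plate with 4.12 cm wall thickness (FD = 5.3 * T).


Formula: FD = 5.3 * T  (riser feeding-distance rule)
FD = 5.3 * 4.12 cm = 21.8360 cm

Answer: 21.8360 cm


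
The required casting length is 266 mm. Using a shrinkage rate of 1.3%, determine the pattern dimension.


Formula: L_pattern = L_casting * (1 + shrinkage_rate/100)
Shrinkage factor = 1 + 1.3/100 = 1.013
L_pattern = 266 mm * 1.013 = 269.4580 mm

269.4580 mm


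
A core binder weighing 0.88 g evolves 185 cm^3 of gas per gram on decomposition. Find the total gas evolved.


Formula: V_gas = W_binder * gas_evolution_rate
V = 0.88 g * 185 cm^3/g = 162.8000 cm^3

Answer: 162.8000 cm^3


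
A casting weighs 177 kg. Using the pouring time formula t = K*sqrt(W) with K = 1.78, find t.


Formula: t = K * sqrt(W)
sqrt(W) = sqrt(177) = 13.30413
t = 1.78 * 13.30413 = 23.6814 s

Final answer: 23.6814 s


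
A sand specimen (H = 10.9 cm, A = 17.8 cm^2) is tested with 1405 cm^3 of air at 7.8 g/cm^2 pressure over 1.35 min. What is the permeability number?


Formula: Permeability Number P = (V * H) / (p * A * t)
Numerator: V * H = 1405 * 10.9 = 15314.5
Denominator: p * A * t = 7.8 * 17.8 * 1.35 = 187.434
P = 15314.5 / 187.434 = 81.7061

Answer: 81.7061


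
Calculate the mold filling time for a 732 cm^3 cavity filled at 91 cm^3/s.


Formula: t_fill = V_mold / Q_flow
t = 732 cm^3 / 91 cm^3/s = 8.0440 s


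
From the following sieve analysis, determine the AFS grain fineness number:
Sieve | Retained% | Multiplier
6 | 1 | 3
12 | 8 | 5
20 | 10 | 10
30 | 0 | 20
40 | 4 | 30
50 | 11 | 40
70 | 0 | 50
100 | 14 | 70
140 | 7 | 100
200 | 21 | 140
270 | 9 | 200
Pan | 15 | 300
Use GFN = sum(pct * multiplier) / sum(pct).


Formula: GFN = sum(pct * multiplier) / sum(pct)
sum(pct * multiplier) = 11623
sum(pct) = 100
GFN = 11623 / 100 = 116.23


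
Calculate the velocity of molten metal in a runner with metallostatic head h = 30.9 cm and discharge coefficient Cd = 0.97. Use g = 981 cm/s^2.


Formula: v = Cd * sqrt(2 * g * h)  (Torricelli with discharge coefficient)
2*g*h = 2 * 981 * 30.9 = 60625.8 cm^2/s^2
sqrt(60625.8) = 246.22307 cm/s
v = 0.97 * 246.22307 = 238.8364 cm/s

Answer: 238.8364 cm/s


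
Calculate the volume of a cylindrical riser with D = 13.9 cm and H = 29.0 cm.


Formula: V = pi * (D/2)^2 * H  (cylinder volume)
Radius = D/2 = 13.9/2 = 6.95 cm
V = pi * 6.95^2 * 29.0 = 4400.6566 cm^3

4400.6566 cm^3


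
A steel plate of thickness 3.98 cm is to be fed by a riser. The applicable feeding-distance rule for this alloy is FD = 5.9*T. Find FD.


Formula: FD = 5.9 * T  (riser feeding-distance rule)
FD = 5.9 * 3.98 cm = 23.4820 cm

23.4820 cm


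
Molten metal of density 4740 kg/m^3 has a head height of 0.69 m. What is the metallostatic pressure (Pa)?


Formula: P = rho * g * h
rho * g = 4740 * 9.81 = 46499.4 N/m^3
P = 46499.4 * 0.69 = 32084.5860 Pa

Final answer: 32084.5860 Pa


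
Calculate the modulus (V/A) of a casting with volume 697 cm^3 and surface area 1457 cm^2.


Formula: Casting Modulus M = V / A
M = 697 cm^3 / 1457 cm^2 = 0.4784 cm

0.4784 cm


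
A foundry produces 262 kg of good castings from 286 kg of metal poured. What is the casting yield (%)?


Formula: Casting Yield = (W_good / W_total) * 100
Yield = (262 kg / 286 kg) * 100 = 91.6084%

Final answer: 91.6084%


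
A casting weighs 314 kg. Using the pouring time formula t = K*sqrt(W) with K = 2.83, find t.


Formula: t = K * sqrt(W)
sqrt(W) = sqrt(314) = 17.72005
t = 2.83 * 17.72005 = 50.1477 s

Final answer: 50.1477 s


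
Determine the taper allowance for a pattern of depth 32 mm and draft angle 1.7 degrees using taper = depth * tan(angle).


Formula: taper = depth * tan(draft_angle)
tan(1.7 deg) = 0.0296793
taper = 32 mm * 0.0296793 = 0.9497 mm

Answer: 0.9497 mm


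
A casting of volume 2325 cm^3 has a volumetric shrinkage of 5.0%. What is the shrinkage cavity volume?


Formula: V_shrink = V_casting * shrinkage_pct / 100
V_shrink = 2325 cm^3 * 5.0 / 100 = 116.2500 cm^3

Final answer: 116.2500 cm^3


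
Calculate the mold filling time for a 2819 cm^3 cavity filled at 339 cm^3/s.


Formula: t_fill = V_mold / Q_flow
t = 2819 cm^3 / 339 cm^3/s = 8.3156 s

8.3156 s


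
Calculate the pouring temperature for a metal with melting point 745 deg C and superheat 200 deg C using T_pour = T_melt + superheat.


Formula: T_pour = T_melt + Superheat
T_pour = 745 + 200 = 945 deg C

Answer: 945 deg C


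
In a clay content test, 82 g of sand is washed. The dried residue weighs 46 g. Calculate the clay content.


Formula: Clay% = (W_total - W_washed) / W_total * 100
Clay mass = 82 - 46 = 36 g
Clay% = 36 / 82 * 100 = 43.9024%

Final answer: 43.9024%


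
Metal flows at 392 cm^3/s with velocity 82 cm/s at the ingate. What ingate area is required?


Formula: A_ingate = Q / v  (continuity equation)
A = 392 cm^3/s / 82 cm/s = 4.7805 cm^2

4.7805 cm^2


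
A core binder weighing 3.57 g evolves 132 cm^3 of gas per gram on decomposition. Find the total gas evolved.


Formula: V_gas = W_binder * gas_evolution_rate
V = 3.57 g * 132 cm^3/g = 471.2400 cm^3


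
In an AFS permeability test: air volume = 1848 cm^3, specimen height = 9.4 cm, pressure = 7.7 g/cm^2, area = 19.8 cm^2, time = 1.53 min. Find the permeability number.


Formula: Permeability Number P = (V * H) / (p * A * t)
Numerator: V * H = 1848 * 9.4 = 17371.2
Denominator: p * A * t = 7.7 * 19.8 * 1.53 = 233.2638
P = 17371.2 / 233.2638 = 74.4702

74.4702


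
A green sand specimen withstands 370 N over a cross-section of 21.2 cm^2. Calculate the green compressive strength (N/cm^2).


Formula: Compressive Strength = Force / Area
Strength = 370 N / 21.2 cm^2 = 17.4528 N/cm^2

17.4528 N/cm^2


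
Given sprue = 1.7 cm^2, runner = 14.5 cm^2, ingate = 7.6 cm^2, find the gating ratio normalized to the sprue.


Sprue:Runner:Ingate = 1 : 14.5/1.7 : 7.6/1.7 = 1:8.53:4.47

Final answer: 1:8.53:4.47


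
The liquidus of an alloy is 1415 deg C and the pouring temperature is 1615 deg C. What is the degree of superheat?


Formula: Superheat = T_pour - T_melt
Superheat = 1615 - 1415 = 200 deg C


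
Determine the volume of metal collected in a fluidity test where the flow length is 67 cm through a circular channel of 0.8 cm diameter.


Formula: V = pi * (d/2)^2 * L  (cylinder volume)
Radius = 0.8/2 = 0.4 cm
V = pi * 0.4^2 * 67 = 33.6779 cm^3

Final answer: 33.6779 cm^3


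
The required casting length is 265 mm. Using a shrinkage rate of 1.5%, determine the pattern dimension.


Formula: L_pattern = L_casting * (1 + shrinkage_rate/100)
Shrinkage factor = 1 + 1.5/100 = 1.015
L_pattern = 265 mm * 1.015 = 268.9750 mm

Final answer: 268.9750 mm


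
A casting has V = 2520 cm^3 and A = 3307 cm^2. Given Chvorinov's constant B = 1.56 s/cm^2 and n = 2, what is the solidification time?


Formula: t_s = B * (V/A)^n  (Chvorinov's rule, n=2)
Modulus M = V/A = 2520/3307 = 0.762020 cm
M^2 = 0.762020^2 = 0.580674 cm^2
t_s = 1.56 * 0.580674 = 0.9059 s

Answer: 0.9059 s


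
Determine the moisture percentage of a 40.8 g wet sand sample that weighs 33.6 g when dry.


Formula: MC = (W_wet - W_dry) / W_wet * 100
Water mass = 40.8 - 33.6 = 7.2 g
MC = 7.2 / 40.8 * 100 = 17.6471%

Answer: 17.6471%


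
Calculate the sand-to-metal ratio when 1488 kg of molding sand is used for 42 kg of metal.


Formula: Sand-to-Metal Ratio = W_sand / W_metal
Ratio = 1488 kg / 42 kg = 35.4286

Answer: 35.4286


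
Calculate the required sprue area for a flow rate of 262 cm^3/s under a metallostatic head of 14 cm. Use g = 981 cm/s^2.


Formula: v = sqrt(2*g*h), A = Q/v
Velocity: v = sqrt(2 * 981 * 14) = sqrt(27468) = 165.7347 cm/s
Sprue area: A = Q / v = 262 / 165.7347 = 1.5808 cm^2

Answer: 1.5808 cm^2


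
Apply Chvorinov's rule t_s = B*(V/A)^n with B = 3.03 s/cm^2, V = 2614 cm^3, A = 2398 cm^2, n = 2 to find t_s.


Formula: t_s = B * (V/A)^n  (Chvorinov's rule, n=2)
Modulus M = V/A = 2614/2398 = 1.090075 cm
M^2 = 1.090075^2 = 1.188264 cm^2
t_s = 3.03 * 1.188264 = 3.6004 s

Answer: 3.6004 s


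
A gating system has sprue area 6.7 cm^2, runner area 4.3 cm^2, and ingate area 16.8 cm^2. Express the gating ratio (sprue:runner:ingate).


Sprue:Runner:Ingate = 1 : 4.3/6.7 : 16.8/6.7 = 1:0.64:2.51

1:0.64:2.51


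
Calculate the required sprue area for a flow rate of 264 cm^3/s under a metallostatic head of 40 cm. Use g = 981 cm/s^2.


Formula: v = sqrt(2*g*h), A = Q/v
Velocity: v = sqrt(2 * 981 * 40) = sqrt(78480) = 280.1428 cm/s
Sprue area: A = Q / v = 264 / 280.1428 = 0.9424 cm^2

Final answer: 0.9424 cm^2


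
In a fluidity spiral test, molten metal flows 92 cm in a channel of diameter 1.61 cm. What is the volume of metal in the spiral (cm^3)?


Formula: V = pi * (d/2)^2 * L  (cylinder volume)
Radius = 1.61/2 = 0.805 cm
V = pi * 0.805^2 * 92 = 187.2964 cm^3


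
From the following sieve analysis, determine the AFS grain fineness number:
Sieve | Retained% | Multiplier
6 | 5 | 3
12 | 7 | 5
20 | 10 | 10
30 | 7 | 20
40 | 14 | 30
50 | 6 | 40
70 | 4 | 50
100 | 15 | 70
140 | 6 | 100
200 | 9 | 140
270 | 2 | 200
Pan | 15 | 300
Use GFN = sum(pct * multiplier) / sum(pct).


Formula: GFN = sum(pct * multiplier) / sum(pct)
sum(pct * multiplier) = 8960
sum(pct) = 100
GFN = 8960 / 100 = 89.60


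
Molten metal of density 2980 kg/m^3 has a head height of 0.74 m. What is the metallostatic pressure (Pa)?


Formula: P = rho * g * h
rho * g = 2980 * 9.81 = 29233.8 N/m^3
P = 29233.8 * 0.74 = 21633.0120 Pa

Answer: 21633.0120 Pa


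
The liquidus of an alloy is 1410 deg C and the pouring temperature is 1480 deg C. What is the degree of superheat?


Formula: Superheat = T_pour - T_melt
Superheat = 1480 - 1410 = 70 deg C


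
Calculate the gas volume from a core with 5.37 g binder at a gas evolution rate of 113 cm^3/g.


Formula: V_gas = W_binder * gas_evolution_rate
V = 5.37 g * 113 cm^3/g = 606.8100 cm^3


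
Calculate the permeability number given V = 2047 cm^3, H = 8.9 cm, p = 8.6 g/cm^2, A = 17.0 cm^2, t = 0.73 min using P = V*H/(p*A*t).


Formula: Permeability Number P = (V * H) / (p * A * t)
Numerator: V * H = 2047 * 8.9 = 18218.3
Denominator: p * A * t = 8.6 * 17.0 * 0.73 = 106.726
P = 18218.3 / 106.726 = 170.7016

Final answer: 170.7016


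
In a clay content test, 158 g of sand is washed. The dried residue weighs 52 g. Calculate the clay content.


Formula: Clay% = (W_total - W_washed) / W_total * 100
Clay mass = 158 - 52 = 106 g
Clay% = 106 / 158 * 100 = 67.0886%

67.0886%


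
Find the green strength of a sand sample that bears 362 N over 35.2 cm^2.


Formula: Compressive Strength = Force / Area
Strength = 362 N / 35.2 cm^2 = 10.2841 N/cm^2

10.2841 N/cm^2


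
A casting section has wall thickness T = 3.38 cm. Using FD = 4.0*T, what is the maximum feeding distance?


Formula: FD = 4.0 * T  (riser feeding-distance rule)
FD = 4.0 * 3.38 cm = 13.5200 cm

Answer: 13.5200 cm


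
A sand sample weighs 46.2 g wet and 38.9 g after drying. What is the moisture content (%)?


Formula: MC = (W_wet - W_dry) / W_wet * 100
Water mass = 46.2 - 38.9 = 7.3 g
MC = 7.3 / 46.2 * 100 = 15.8009%


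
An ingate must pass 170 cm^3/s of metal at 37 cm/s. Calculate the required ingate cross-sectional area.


Formula: A_ingate = Q / v  (continuity equation)
A = 170 cm^3/s / 37 cm/s = 4.5946 cm^2

Final answer: 4.5946 cm^2


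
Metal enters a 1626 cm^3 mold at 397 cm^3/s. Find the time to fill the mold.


Formula: t_fill = V_mold / Q_flow
t = 1626 cm^3 / 397 cm^3/s = 4.0957 s

4.0957 s


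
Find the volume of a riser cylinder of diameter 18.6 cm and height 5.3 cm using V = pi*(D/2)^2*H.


Formula: V = pi * (D/2)^2 * H  (cylinder volume)
Radius = D/2 = 18.6/2 = 9.3 cm
V = pi * 9.3^2 * 5.3 = 1440.0966 cm^3

1440.0966 cm^3


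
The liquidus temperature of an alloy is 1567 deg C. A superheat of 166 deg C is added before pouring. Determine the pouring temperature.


Formula: T_pour = T_melt + Superheat
T_pour = 1567 + 166 = 1733 deg C


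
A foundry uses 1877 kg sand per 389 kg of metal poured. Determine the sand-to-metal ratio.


Formula: Sand-to-Metal Ratio = W_sand / W_metal
Ratio = 1877 kg / 389 kg = 4.8252

Answer: 4.8252


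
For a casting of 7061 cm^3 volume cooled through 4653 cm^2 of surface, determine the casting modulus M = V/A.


Formula: Casting Modulus M = V / A
M = 7061 cm^3 / 4653 cm^2 = 1.5175 cm

Answer: 1.5175 cm


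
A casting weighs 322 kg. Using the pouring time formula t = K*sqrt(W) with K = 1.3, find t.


Formula: t = K * sqrt(W)
sqrt(W) = sqrt(322) = 17.94436
t = 1.3 * 17.94436 = 23.3277 s

Final answer: 23.3277 s


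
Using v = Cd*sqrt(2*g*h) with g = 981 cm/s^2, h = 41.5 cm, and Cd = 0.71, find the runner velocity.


Formula: v = Cd * sqrt(2 * g * h)  (Torricelli with discharge coefficient)
2*g*h = 2 * 981 * 41.5 = 81423.0 cm^2/s^2
sqrt(81423.0) = 285.34716 cm/s
v = 0.71 * 285.34716 = 202.5965 cm/s


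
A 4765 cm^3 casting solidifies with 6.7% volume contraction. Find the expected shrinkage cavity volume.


Formula: V_shrink = V_casting * shrinkage_pct / 100
V_shrink = 4765 cm^3 * 6.7 / 100 = 319.2550 cm^3

319.2550 cm^3


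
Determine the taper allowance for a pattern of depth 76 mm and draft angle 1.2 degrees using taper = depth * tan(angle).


Formula: taper = depth * tan(draft_angle)
tan(1.2 deg) = 0.0209470
taper = 76 mm * 0.0209470 = 1.5920 mm

Answer: 1.5920 mm


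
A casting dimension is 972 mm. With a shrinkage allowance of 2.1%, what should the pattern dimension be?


Formula: L_pattern = L_casting * (1 + shrinkage_rate/100)
Shrinkage factor = 1 + 2.1/100 = 1.021
L_pattern = 972 mm * 1.021 = 992.4120 mm


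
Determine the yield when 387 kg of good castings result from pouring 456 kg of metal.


Formula: Casting Yield = (W_good / W_total) * 100
Yield = (387 kg / 456 kg) * 100 = 84.8684%

Answer: 84.8684%


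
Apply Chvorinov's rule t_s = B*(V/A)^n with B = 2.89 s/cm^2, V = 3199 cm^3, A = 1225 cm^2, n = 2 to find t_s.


Formula: t_s = B * (V/A)^n  (Chvorinov's rule, n=2)
Modulus M = V/A = 3199/1225 = 2.611429 cm
M^2 = 2.611429^2 = 6.819561 cm^2
t_s = 2.89 * 6.819561 = 19.7085 s


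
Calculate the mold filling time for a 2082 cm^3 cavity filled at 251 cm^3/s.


Formula: t_fill = V_mold / Q_flow
t = 2082 cm^3 / 251 cm^3/s = 8.2948 s

Final answer: 8.2948 s


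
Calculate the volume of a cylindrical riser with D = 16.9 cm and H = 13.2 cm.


Formula: V = pi * (D/2)^2 * H  (cylinder volume)
Radius = D/2 = 16.9/2 = 8.45 cm
V = pi * 8.45^2 * 13.2 = 2960.9919 cm^3

2960.9919 cm^3


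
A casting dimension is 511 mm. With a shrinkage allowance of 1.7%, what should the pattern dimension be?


Formula: L_pattern = L_casting * (1 + shrinkage_rate/100)
Shrinkage factor = 1 + 1.7/100 = 1.017
L_pattern = 511 mm * 1.017 = 519.6870 mm

Answer: 519.6870 mm


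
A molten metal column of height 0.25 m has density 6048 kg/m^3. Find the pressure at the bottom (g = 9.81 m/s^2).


Formula: P = rho * g * h
rho * g = 6048 * 9.81 = 59330.88 N/m^3
P = 59330.88 * 0.25 = 14832.7200 Pa


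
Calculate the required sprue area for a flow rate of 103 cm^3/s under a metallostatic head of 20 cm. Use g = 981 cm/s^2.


Formula: v = sqrt(2*g*h), A = Q/v
Velocity: v = sqrt(2 * 981 * 20) = sqrt(39240) = 198.0909 cm/s
Sprue area: A = Q / v = 103 / 198.0909 = 0.5200 cm^2

Answer: 0.5200 cm^2


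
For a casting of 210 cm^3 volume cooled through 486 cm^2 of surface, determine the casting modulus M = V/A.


Formula: Casting Modulus M = V / A
M = 210 cm^3 / 486 cm^2 = 0.4321 cm


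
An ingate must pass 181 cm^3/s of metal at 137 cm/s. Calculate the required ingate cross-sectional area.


Formula: A_ingate = Q / v  (continuity equation)
A = 181 cm^3/s / 137 cm/s = 1.3212 cm^2


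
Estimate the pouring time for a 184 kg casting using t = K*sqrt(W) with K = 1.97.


Formula: t = K * sqrt(W)
sqrt(W) = sqrt(184) = 13.56466
t = 1.97 * 13.56466 = 26.7224 s

26.7224 s


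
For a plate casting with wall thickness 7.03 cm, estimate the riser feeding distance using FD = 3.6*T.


Formula: FD = 3.6 * T  (riser feeding-distance rule)
FD = 3.6 * 7.03 cm = 25.3080 cm

Answer: 25.3080 cm


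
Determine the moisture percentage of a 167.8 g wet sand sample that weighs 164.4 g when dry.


Formula: MC = (W_wet - W_dry) / W_wet * 100
Water mass = 167.8 - 164.4 = 3.4 g
MC = 3.4 / 167.8 * 100 = 2.0262%


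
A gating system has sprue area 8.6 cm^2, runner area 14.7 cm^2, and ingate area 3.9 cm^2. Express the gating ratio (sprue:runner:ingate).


Sprue:Runner:Ingate = 1 : 14.7/8.6 : 3.9/8.6 = 1:1.71:0.45


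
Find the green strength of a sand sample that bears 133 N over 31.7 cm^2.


Formula: Compressive Strength = Force / Area
Strength = 133 N / 31.7 cm^2 = 4.1956 N/cm^2

Answer: 4.1956 N/cm^2


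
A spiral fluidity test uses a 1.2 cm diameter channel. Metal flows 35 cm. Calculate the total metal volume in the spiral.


Formula: V = pi * (d/2)^2 * L  (cylinder volume)
Radius = 1.2/2 = 0.6 cm
V = pi * 0.6^2 * 35 = 39.5841 cm^3

Answer: 39.5841 cm^3


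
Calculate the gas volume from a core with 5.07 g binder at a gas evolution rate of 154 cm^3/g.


Formula: V_gas = W_binder * gas_evolution_rate
V = 5.07 g * 154 cm^3/g = 780.7800 cm^3

780.7800 cm^3


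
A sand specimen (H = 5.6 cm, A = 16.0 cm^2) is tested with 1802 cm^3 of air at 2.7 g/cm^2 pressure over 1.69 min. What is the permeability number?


Formula: Permeability Number P = (V * H) / (p * A * t)
Numerator: V * H = 1802 * 5.6 = 10091.2
Denominator: p * A * t = 2.7 * 16.0 * 1.69 = 73.008
P = 10091.2 / 73.008 = 138.2205

138.2205


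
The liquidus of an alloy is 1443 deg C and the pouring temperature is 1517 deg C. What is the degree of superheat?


Formula: Superheat = T_pour - T_melt
Superheat = 1517 - 1443 = 74 deg C

Final answer: 74 deg C


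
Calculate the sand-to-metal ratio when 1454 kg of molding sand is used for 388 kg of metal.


Formula: Sand-to-Metal Ratio = W_sand / W_metal
Ratio = 1454 kg / 388 kg = 3.7474

3.7474


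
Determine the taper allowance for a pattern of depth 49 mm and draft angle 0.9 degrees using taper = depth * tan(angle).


Formula: taper = depth * tan(draft_angle)
tan(0.9 deg) = 0.0157093
taper = 49 mm * 0.0157093 = 0.7698 mm

Final answer: 0.7698 mm


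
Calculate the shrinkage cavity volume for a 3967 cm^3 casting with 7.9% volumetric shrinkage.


Formula: V_shrink = V_casting * shrinkage_pct / 100
V_shrink = 3967 cm^3 * 7.9 / 100 = 313.3930 cm^3

313.3930 cm^3


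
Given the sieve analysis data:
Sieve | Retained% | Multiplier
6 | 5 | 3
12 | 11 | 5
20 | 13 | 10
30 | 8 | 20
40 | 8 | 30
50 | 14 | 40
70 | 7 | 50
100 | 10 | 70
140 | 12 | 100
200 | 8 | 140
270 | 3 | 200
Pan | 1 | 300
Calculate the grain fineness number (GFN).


Formula: GFN = sum(pct * multiplier) / sum(pct)
sum(pct * multiplier) = 5430
sum(pct) = 100
GFN = 5430 / 100 = 54.30


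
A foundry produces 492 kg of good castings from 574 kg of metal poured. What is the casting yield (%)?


Formula: Casting Yield = (W_good / W_total) * 100
Yield = (492 kg / 574 kg) * 100 = 85.7143%

Final answer: 85.7143%


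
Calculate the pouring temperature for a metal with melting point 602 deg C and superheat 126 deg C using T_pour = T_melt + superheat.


Formula: T_pour = T_melt + Superheat
T_pour = 602 + 126 = 728 deg C


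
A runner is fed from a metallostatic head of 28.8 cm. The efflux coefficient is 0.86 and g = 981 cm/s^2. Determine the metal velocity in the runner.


Formula: v = Cd * sqrt(2 * g * h)  (Torricelli with discharge coefficient)
2*g*h = 2 * 981 * 28.8 = 56505.6 cm^2/s^2
sqrt(56505.6) = 237.70907 cm/s
v = 0.86 * 237.70907 = 204.4298 cm/s

204.4298 cm/s


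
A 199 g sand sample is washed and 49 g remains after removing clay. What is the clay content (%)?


Formula: Clay% = (W_total - W_washed) / W_total * 100
Clay mass = 199 - 49 = 150 g
Clay% = 150 / 199 * 100 = 75.3769%

75.3769%


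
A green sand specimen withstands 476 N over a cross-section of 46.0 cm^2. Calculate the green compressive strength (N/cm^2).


Formula: Compressive Strength = Force / Area
Strength = 476 N / 46.0 cm^2 = 10.3478 N/cm^2

Answer: 10.3478 N/cm^2


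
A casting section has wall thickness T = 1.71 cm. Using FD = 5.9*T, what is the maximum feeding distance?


Formula: FD = 5.9 * T  (riser feeding-distance rule)
FD = 5.9 * 1.71 cm = 10.0890 cm

Final answer: 10.0890 cm


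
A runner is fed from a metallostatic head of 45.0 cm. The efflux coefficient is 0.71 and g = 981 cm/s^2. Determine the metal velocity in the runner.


Formula: v = Cd * sqrt(2 * g * h)  (Torricelli with discharge coefficient)
2*g*h = 2 * 981 * 45.0 = 88290.0 cm^2/s^2
sqrt(88290.0) = 297.13633 cm/s
v = 0.71 * 297.13633 = 210.9668 cm/s

Final answer: 210.9668 cm/s


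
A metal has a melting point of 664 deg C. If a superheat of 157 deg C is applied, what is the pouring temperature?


Formula: T_pour = T_melt + Superheat
T_pour = 664 + 157 = 821 deg C

Final answer: 821 deg C


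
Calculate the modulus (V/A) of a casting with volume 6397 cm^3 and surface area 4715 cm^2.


Formula: Casting Modulus M = V / A
M = 6397 cm^3 / 4715 cm^2 = 1.3567 cm

Answer: 1.3567 cm


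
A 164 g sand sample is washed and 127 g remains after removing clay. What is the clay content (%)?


Formula: Clay% = (W_total - W_washed) / W_total * 100
Clay mass = 164 - 127 = 37 g
Clay% = 37 / 164 * 100 = 22.5610%


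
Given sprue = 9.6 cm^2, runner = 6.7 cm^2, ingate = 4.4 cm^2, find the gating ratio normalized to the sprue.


Sprue:Runner:Ingate = 1 : 6.7/9.6 : 4.4/9.6 = 1:0.70:0.46

Answer: 1:0.70:0.46


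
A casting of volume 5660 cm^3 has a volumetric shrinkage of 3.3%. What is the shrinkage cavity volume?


Formula: V_shrink = V_casting * shrinkage_pct / 100
V_shrink = 5660 cm^3 * 3.3 / 100 = 186.7800 cm^3

Answer: 186.7800 cm^3


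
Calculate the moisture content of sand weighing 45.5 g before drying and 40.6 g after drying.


Formula: MC = (W_wet - W_dry) / W_wet * 100
Water mass = 45.5 - 40.6 = 4.9 g
MC = 4.9 / 45.5 * 100 = 10.7692%

10.7692%


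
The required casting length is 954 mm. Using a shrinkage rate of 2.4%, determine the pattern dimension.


Formula: L_pattern = L_casting * (1 + shrinkage_rate/100)
Shrinkage factor = 1 + 2.4/100 = 1.024
L_pattern = 954 mm * 1.024 = 976.8960 mm

976.8960 mm


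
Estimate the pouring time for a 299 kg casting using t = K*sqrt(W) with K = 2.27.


Formula: t = K * sqrt(W)
sqrt(W) = sqrt(299) = 17.29162
t = 2.27 * 17.29162 = 39.2520 s

Final answer: 39.2520 s


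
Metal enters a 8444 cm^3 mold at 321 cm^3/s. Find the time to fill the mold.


Formula: t_fill = V_mold / Q_flow
t = 8444 cm^3 / 321 cm^3/s = 26.3053 s

Final answer: 26.3053 s


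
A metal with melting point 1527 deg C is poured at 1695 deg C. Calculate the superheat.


Formula: Superheat = T_pour - T_melt
Superheat = 1695 - 1527 = 168 deg C


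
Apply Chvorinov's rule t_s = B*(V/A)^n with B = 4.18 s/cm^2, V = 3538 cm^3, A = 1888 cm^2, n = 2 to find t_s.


Formula: t_s = B * (V/A)^n  (Chvorinov's rule, n=2)
Modulus M = V/A = 3538/1888 = 1.873941 cm
M^2 = 1.873941^2 = 3.511655 cm^2
t_s = 4.18 * 3.511655 = 14.6787 s


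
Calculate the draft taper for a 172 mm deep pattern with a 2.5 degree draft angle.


Formula: taper = depth * tan(draft_angle)
tan(2.5 deg) = 0.0436609
taper = 172 mm * 0.0436609 = 7.5097 mm


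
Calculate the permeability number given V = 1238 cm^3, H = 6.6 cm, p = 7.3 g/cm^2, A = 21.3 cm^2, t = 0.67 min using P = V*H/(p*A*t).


Formula: Permeability Number P = (V * H) / (p * A * t)
Numerator: V * H = 1238 * 6.6 = 8170.8
Denominator: p * A * t = 7.3 * 21.3 * 0.67 = 104.1783
P = 8170.8 / 104.1783 = 78.4309


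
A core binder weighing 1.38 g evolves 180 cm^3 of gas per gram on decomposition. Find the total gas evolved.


Formula: V_gas = W_binder * gas_evolution_rate
V = 1.38 g * 180 cm^3/g = 248.4000 cm^3

Final answer: 248.4000 cm^3


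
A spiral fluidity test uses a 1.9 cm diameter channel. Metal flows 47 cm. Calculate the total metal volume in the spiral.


Formula: V = pi * (d/2)^2 * L  (cylinder volume)
Radius = 1.9/2 = 0.95 cm
V = pi * 0.95^2 * 47 = 133.2585 cm^3

Answer: 133.2585 cm^3


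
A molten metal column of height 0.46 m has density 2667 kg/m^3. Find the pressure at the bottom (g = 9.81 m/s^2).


Formula: P = rho * g * h
rho * g = 2667 * 9.81 = 26163.27 N/m^3
P = 26163.27 * 0.46 = 12035.1042 Pa

Final answer: 12035.1042 Pa


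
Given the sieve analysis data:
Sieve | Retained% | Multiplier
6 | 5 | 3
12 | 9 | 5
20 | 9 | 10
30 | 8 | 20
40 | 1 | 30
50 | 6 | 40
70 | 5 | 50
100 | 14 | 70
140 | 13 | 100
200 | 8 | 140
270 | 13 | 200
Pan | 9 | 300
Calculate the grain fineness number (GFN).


Formula: GFN = sum(pct * multiplier) / sum(pct)
sum(pct * multiplier) = 9530
sum(pct) = 100
GFN = 9530 / 100 = 95.30


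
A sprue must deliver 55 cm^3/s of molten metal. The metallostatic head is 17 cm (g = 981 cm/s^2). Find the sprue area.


Formula: v = sqrt(2*g*h), A = Q/v
Velocity: v = sqrt(2 * 981 * 17) = sqrt(33354) = 182.6308 cm/s
Sprue area: A = Q / v = 55 / 182.6308 = 0.3012 cm^2

Answer: 0.3012 cm^2


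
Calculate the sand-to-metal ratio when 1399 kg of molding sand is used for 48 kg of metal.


Formula: Sand-to-Metal Ratio = W_sand / W_metal
Ratio = 1399 kg / 48 kg = 29.1458


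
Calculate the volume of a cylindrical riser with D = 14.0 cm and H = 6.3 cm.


Formula: V = pi * (D/2)^2 * H  (cylinder volume)
Radius = D/2 = 14.0/2 = 7.0 cm
V = pi * 7.0^2 * 6.3 = 969.8097 cm^3

Answer: 969.8097 cm^3


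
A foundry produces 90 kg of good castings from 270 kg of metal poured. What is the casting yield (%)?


Formula: Casting Yield = (W_good / W_total) * 100
Yield = (90 kg / 270 kg) * 100 = 33.3333%

33.3333%


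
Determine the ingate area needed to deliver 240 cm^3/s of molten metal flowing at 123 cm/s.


Formula: A_ingate = Q / v  (continuity equation)
A = 240 cm^3/s / 123 cm/s = 1.9512 cm^2

1.9512 cm^2


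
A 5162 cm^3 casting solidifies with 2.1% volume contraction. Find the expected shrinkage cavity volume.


Formula: V_shrink = V_casting * shrinkage_pct / 100
V_shrink = 5162 cm^3 * 2.1 / 100 = 108.4020 cm^3


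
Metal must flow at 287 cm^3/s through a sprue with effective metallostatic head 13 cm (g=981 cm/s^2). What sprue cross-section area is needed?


Formula: v = sqrt(2*g*h), A = Q/v
Velocity: v = sqrt(2 * 981 * 13) = sqrt(25506) = 159.7060 cm/s
Sprue area: A = Q / v = 287 / 159.7060 = 1.7971 cm^2

Final answer: 1.7971 cm^2
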